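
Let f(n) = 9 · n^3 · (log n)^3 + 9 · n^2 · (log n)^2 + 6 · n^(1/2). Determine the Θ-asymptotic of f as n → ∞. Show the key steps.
f(n) ∈ Θ(n^3 · (log n)^3)

Compare the terms by growth order. For large n, n^a · (log n)^b dominates n^a' · (log n)^b' iff a > a', or (a = a' and b > b'). Ranking the 3 terms shows the dominant one is 9 · n^3 · (log n)^3. Hence f(n) ∈ Θ(n^3 · (log n)^3).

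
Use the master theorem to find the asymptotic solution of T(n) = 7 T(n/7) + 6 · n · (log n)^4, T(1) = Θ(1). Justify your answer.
T(n) = Θ(n · (log n)^5)

Here log_7 7 = 1 and f(n) = 6 · n · (log n)^4 = Θ(n^(log_7 7) · (log n)^4). This is the extended Case 2 of the master theorem (f matches the critical exponent up to log factors), giving T(n) = Θ(n^(log_7 7) · (log n)^(4+1)) = Θ(n · (log n)^5).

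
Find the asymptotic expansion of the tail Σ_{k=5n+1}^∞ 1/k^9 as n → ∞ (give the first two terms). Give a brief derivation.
Σ_{k>5n} 1/k^9 = 1/(8 · (5n)^8) − 1/(2 · (5n)^9) + O(1/(5n)^10)

Compare to the integral: ∫_{5n}^∞ x^(−9) dx = [−x^(−8)/8]_{5n}^∞ = 1/((9−1)·(5n)^8). The Euler-Maclaurin correction adds −f(5n)/2 = −1/(2·(5n)^9). Euler-Maclaurin then gives
  Σ_{k>5n} 1/k^9 = ∫_{5n}^∞ dx/x^9 − 1/(2·(5n)^9) + O(1/(5n)^10).
(Equivalently this is ζ(9) − Σ_{k≤5n} 1/k^9.)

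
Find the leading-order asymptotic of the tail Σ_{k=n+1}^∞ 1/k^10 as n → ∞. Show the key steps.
Σ_{k>n} 1/k^10 ~ 1/(9 · n^9)

Compare to the integral: ∫_{n}^∞ x^(−10) dx = [−x^(−9)/9]_{n}^∞ = 1/((10−1)·n^9). Euler-Maclaurin then gives
  Σ_{k>n} 1/k^10 = ∫_{n}^∞ dx/x^10 − 1/(2·n^10) + O(1/n^11).
(Equivalently this is ζ(10) − Σ_{k≤n} 1/k^10.)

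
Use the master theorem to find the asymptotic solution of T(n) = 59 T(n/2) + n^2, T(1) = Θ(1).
T(n) = Θ(n^(log_2 59))

Master theorem: compare f(n) = n^2 to n^(log_2 59) where log_2 59 ≈ 5.883. Since 2 < log_2 59, we have f(n) = O(n^(log_2 59 − ε)) for some ε > 0 — Case 1. Hence T(n) = Θ(n^(log_2 59)).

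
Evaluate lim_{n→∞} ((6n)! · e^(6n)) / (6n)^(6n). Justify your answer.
lim = ∞

Stirling: (6n)! ~ sqrt(2π·6n) · (6n/e)^(6n). Hence
  (6n)! · e^(6n) / (6n)^(6n) ~ sqrt(2π·6n) = sqrt(2π·6) · sqrt(n) → ∞.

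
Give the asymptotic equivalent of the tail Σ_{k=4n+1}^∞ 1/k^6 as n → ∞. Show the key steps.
Σ_{k>4n} 1/k^6 ~ 1/(5 · (4n)^5)

Compare to the integral: ∫_{4n}^∞ x^(−6) dx = [−x^(−5)/5]_{4n}^∞ = 1/((6−1)·(4n)^5). Euler-Maclaurin then gives
  Σ_{k>4n} 1/k^6 = ∫_{4n}^∞ dx/x^6 − 1/(2·(4n)^6) + O(1/(4n)^7).
(Equivalently this is ζ(6) − Σ_{k≤4n} 1/k^6.)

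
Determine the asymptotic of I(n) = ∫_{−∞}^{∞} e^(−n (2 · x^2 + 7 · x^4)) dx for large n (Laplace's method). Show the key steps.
I(n) ~ sqrt(π/(2n))

φ(x) = 2 · x^2 + 7 · x^4 has its unique global minimum at x* = 0 (since φ'(x) = 4x + 28x^3 = 0 only at x = 0 for real x with both coefficients positive, and φ → ∞ as |x| → ∞). At x* = 0, φ(0) = 0 and φ''(0) = 4. Laplace's method then gives
  I(n) ~ sqrt(2π / (n · φ''(0))) · e^(−n φ(0)) = sqrt(2π / (4n)) = sqrt(π/(2n)).
The 7 · x^4 term contributes only at subleading order (an O(1/n) relative correction).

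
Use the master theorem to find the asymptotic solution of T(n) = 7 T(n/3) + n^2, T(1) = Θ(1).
T(n) = Θ(n^2)

log_3 7 ≈ 1.771. f(n) = n^2 dominates n^(log_3 7) since 2 > 1.771, and the regularity condition a·f(n/b) = 7·(n/3)^2 = (7/9)·n^2 ≤ c·f(n) holds with c = 7/9 ≈ 0.778 < 1. So this is Case 3: T(n) = Θ(f(n)) = Θ(n^2).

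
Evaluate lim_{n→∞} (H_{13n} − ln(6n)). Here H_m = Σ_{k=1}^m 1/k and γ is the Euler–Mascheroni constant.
lim = ln(13/6) + γ

By Euler-Maclaurin, H_m = ln m + γ + O(1/m). So
  H_{13n} − ln(6n) = ln(13n) + γ − ln(6n) + O(1/n)
                       = ln(13/6) + γ + O(1/n).
Hence the limit is ln(13/6) + γ.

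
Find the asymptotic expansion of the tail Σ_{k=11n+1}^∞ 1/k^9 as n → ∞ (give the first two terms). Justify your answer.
Σ_{k>11n} 1/k^9 = 1/(8 · (11n)^8) − 1/(2 · (11n)^9) + O(1/(11n)^10)

Compare to the integral: ∫_{11n}^∞ x^(−9) dx = [−x^(−8)/8]_{11n}^∞ = 1/((9−1)·(11n)^8). The Euler-Maclaurin correction adds −f(11n)/2 = −1/(2·(11n)^9). Euler-Maclaurin then gives
  Σ_{k>11n} 1/k^9 = ∫_{11n}^∞ dx/x^9 − 1/(2·(11n)^9) + O(1/(11n)^10).
(Equivalently this is ζ(9) − Σ_{k≤11n} 1/k^9.)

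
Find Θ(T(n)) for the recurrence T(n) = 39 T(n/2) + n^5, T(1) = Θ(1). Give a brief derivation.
T(n) = Θ(n^(log_2 39))

Master theorem: compare f(n) = n^5 to n^(log_2 39) where log_2 39 ≈ 5.285. Since 5 < log_2 39, we have f(n) = O(n^(log_2 39 − ε)) for some ε > 0 — Case 1. Hence T(n) = Θ(n^(log_2 39)).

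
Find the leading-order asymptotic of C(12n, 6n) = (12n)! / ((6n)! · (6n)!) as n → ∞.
C(12n, 6n) ~ (4)^(6n) · sqrt(1/(π·6n))

Write N = 6n. Apply Stirling to each factorial:
  (2N)! ~ sqrt(2π·2N) · (2N/e)^(2N),
  N! ~ sqrt(2π N) · (N/e)^N,
  (1N)! ~ sqrt(2π·1N) · (1N/e)^(1N).
The exponential factors combine to (2N)^(2N) / (N^N · (1N)^(1N)) = 2^(2N)/1^(1N) = (2^2/1^1)^N = (4)^N.
The square-root prefactors combine to sqrt(2π·2N) / (sqrt(2π N)·sqrt(2π·1N)) = sqrt(2 / (2π·1·N)) = sqrt(1/(π·6n)).
Substituting N = 6n: C(12n, 6n) ~ (4)^(6n) · sqrt(1/(π·6n)).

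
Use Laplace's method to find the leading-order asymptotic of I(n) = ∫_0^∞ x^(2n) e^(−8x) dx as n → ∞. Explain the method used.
I(n) ~ (sqrt(2π·2n) / 8) · (2n/(8e))^(2n)

Write the integrand as exp(2n ln x − 8x) and set f(x) = 2n ln x − 8x. Then f'(x) = 2n/x − 8 = 0 at x* = 2n/8, and f''(x*) = −2n/x*^2 = −8^2/(2n). Laplace's method (interior maximum) gives
  I(n) ~ e^(f(x*)) · sqrt(2π / |f''(x*)|)
        = exp(2n ln(2n/8) − 2n) · sqrt(2π · 2n / 8^2)
        = (2n/8)^(2n) e^(−2n) · sqrt(2π·2n) / 8
        = (sqrt(2π·2n) / 8) · (2n/(8e))^(2n).
This matches Γ(2n+1)/8^(2n+1) with Stirling applied to Γ.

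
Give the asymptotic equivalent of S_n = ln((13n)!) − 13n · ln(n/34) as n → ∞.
S_n ~ 13n · (ln 442 − 1) + O(ln n)

Stirling: ln((13n)!) = 13n ln(13n) − 13n + O(ln n).
  S_n = 13n ln(13n) − 13n − 13n ln(n/34) + O(ln n)
      = 13n ln(13n) − 13n ln n + 13n ln 34 − 13n + O(ln n)
      = 13n ln 13 + 13n ln 34 − 13n + O(ln n)
      = 13n (ln 442 − 1) + O(ln n).
Numerically ln(442) − 1 ≈ 5.0913.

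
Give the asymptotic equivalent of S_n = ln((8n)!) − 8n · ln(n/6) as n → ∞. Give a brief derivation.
S_n ~ 8n · (ln 48 − 1) + O(ln n)

Stirling: ln((8n)!) = 8n ln(8n) − 8n + O(ln n).
  S_n = 8n ln(8n) − 8n − 8n ln(n/6) + O(ln n)
      = 8n ln(8n) − 8n ln n + 8n ln 6 − 8n + O(ln n)
      = 8n ln 8 + 8n ln 6 − 8n + O(ln n)
      = 8n (ln 48 − 1) + O(ln n).
Numerically ln(48) − 1 ≈ 2.8712.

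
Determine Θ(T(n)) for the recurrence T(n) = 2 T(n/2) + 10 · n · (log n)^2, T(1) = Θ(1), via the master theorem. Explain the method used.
T(n) = Θ(n · (log n)^3)

Here log_2 2 = 1 and f(n) = 10 · n · (log n)^2 = Θ(n^(log_2 2) · (log n)^2). This is the extended Case 2 of the master theorem (f matches the critical exponent up to log factors), giving T(n) = Θ(n^(log_2 2) · (log n)^(2+1)) = Θ(n · (log n)^3).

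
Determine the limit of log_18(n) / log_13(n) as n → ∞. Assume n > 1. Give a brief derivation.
lim = ln(13) / ln(18) = log_18(13)

Change of base: log_18(n) = ln n / ln 18 and log_13(n) = ln n / ln 13. The ratio is (ln n / ln 18) · (ln 13 / ln n) = ln 13 / ln 18, a constant independent of n. So the limit is ln 13 / ln 18 = log_18(13).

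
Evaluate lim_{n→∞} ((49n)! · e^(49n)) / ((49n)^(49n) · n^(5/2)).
lim = 0

Stirling: (49n)! ~ sqrt(2π·49n) · (49n/e)^(49n). Hence
  (49n)! · e^(49n) / (49n)^(49n) ~ sqrt(2π·49n).
Dividing by n^(5/2): sqrt(2π·49n) / n^(5/2) = sqrt(2π·49) · n^((1−5)/2), so the expression behaves like sqrt(2π·49) · n^((1−5)/2) → 0.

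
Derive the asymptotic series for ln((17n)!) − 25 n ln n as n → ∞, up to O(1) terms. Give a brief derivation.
ln((17n)!) − 25 n ln n = −8 n ln n + 17(ln 17 − 1) n + (1/2) ln(2π·17n) + O(1/n)

Stirling: ln((17n)!) = 17n ln(17n) − 17n + (1/2) ln(2π·17n) + O(1/n).
Expand 17n ln(17n) = 17n (ln n + ln 17) = 17n ln n + 17n ln 17.
Subtract 25n ln n: leading term is (17 − 25) n ln n = −8 n ln n. The next term is 17n ln 17 − 17n = 17(ln 17 − 1) n. Then the (1/2) ln(2π·17n) correction.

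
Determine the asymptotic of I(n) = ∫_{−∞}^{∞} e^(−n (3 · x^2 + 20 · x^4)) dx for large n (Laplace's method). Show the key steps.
I(n) ~ sqrt(π/(3n))

φ(x) = 3 · x^2 + 20 · x^4 has its unique global minimum at x* = 0 (since φ'(x) = 6x + 80x^3 = 0 only at x = 0 for real x with both coefficients positive, and φ → ∞ as |x| → ∞). At x* = 0, φ(0) = 0 and φ''(0) = 6. Laplace's method then gives
  I(n) ~ sqrt(2π / (n · φ''(0))) · e^(−n φ(0)) = sqrt(2π / (6n)) = sqrt(π/(3n)).
The 20 · x^4 term contributes only at subleading order (an O(1/n) relative correction).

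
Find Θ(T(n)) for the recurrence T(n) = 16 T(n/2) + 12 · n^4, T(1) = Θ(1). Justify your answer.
T(n) = Θ(n^4 log n)

log_2 16 = 4, and f(n) = 12 · n^4 = Θ(n^(log_2 16)). This is Case 2 of the master theorem: T(n) = Θ(f(n) · log n) = Θ(n^4 log n).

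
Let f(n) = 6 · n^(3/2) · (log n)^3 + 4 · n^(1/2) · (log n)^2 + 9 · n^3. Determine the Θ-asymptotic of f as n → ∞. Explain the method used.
f(n) ∈ Θ(n^3)

Compare the terms by growth order. For large n, n^a · (log n)^b dominates n^a' · (log n)^b' iff a > a', or (a = a' and b > b'). Ranking the 3 terms shows the dominant one is 9 · n^3. Hence f(n) ∈ Θ(n^3).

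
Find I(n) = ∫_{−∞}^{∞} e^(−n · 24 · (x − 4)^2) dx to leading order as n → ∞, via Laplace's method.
I(n) = sqrt(π/(24n))

Here φ(x) = 24 · (x − 4)^2 has its unique minimum at x* = 4 with φ(x*) = 0 and φ''(x*) = 48. Laplace's method gives
  I(n) ~ e^(−n φ(x*)) · sqrt(2π / (n · φ''(x*))) = sqrt(2π / (48n)) = sqrt(π/(24n)).
This is exact: substituting u = (x − 4)·sqrt(24n) gives I(n) = (1/sqrt(24n)) ∫_{−∞}^{∞} e^(−u^2) du = sqrt(π/(24n)).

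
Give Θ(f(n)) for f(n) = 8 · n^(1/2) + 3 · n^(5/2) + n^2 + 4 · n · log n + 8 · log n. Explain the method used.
f(n) ∈ Θ(n^(5/2))

Compare the terms by growth order. For large n, n^a · (log n)^b dominates n^a' · (log n)^b' iff a > a', or (a = a' and b > b'). Ranking the 5 terms shows the dominant one is 3 · n^(5/2). Hence f(n) ∈ Θ(n^(5/2)).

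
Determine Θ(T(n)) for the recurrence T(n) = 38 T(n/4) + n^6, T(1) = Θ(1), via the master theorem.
T(n) = Θ(n^6)

log_4 38 ≈ 2.624. f(n) = n^6 dominates n^(log_4 38) since 6 > 2.624, and the regularity condition a·f(n/b) = 38·(n/4)^6 = (38/4096)·n^6 ≤ c·f(n) holds with c = 38/4096 ≈ 0.00928 < 1. So this is Case 3: T(n) = Θ(f(n)) = Θ(n^6).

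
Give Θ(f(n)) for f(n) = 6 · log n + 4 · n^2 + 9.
f(n) ∈ Θ(n^2)

Compare the terms by growth order. For large n, n^a · (log n)^b dominates n^a' · (log n)^b' iff a > a', or (a = a' and b > b'). Ranking the 3 terms shows the dominant one is 4 · n^2. Hence f(n) ∈ Θ(n^2).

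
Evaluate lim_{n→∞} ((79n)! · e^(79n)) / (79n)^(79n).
lim = ∞

Stirling: (79n)! ~ sqrt(2π·79n) · (79n/e)^(79n). Hence
  (79n)! · e^(79n) / (79n)^(79n) ~ sqrt(2π·79n) = sqrt(2π·79) · sqrt(n) → ∞.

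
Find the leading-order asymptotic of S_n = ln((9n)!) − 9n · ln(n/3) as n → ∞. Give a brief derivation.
S_n ~ 9n · (ln 27 − 1) + O(ln n)

Stirling: ln((9n)!) = 9n ln(9n) − 9n + O(ln n).
  S_n = 9n ln(9n) − 9n − 9n ln(n/3) + O(ln n)
      = 9n ln(9n) − 9n ln n + 9n ln 3 − 9n + O(ln n)
      = 9n ln 9 + 9n ln 3 − 9n + O(ln n)
      = 9n (ln 27 − 1) + O(ln n).
Numerically ln(27) − 1 ≈ 2.2958.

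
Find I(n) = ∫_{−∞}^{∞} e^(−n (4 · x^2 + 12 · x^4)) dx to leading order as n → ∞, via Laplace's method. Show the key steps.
I(n) ~ sqrt(π/(4n))

φ(x) = 4 · x^2 + 12 · x^4 has its unique global minimum at x* = 0 (since φ'(x) = 8x + 48x^3 = 0 only at x = 0 for real x with both coefficients positive, and φ → ∞ as |x| → ∞). At x* = 0, φ(0) = 0 and φ''(0) = 8. Laplace's method then gives
  I(n) ~ sqrt(2π / (n · φ''(0))) · e^(−n φ(0)) = sqrt(2π / (8n)) = sqrt(π/(4n)).
The 12 · x^4 term contributes only at subleading order (an O(1/n) relative correction).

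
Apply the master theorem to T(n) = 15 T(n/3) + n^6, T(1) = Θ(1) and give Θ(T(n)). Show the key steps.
T(n) = Θ(n^6)

log_3 15 ≈ 2.465. f(n) = n^6 dominates n^(log_3 15) since 6 > 2.465, and the regularity condition a·f(n/b) = 15·(n/3)^6 = (15/729)·n^6 ≤ c·f(n) holds with c = 15/729 ≈ 0.0206 < 1. So this is Case 3: T(n) = Θ(f(n)) = Θ(n^6).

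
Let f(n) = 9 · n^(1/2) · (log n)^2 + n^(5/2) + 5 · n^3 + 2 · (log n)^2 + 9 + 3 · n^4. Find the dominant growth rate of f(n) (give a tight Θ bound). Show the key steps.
f(n) ∈ Θ(n^4)

Compare the terms by growth order. For large n, n^a · (log n)^b dominates n^a' · (log n)^b' iff a > a', or (a = a' and b > b'). Ranking the 6 terms shows the dominant one is 3 · n^4. Hence f(n) ∈ Θ(n^4).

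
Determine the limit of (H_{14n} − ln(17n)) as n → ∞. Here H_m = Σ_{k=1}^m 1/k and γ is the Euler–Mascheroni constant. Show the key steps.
lim = ln(14/17) + γ

By Euler-Maclaurin, H_m = ln m + γ + O(1/m). So
  H_{14n} − ln(17n) = ln(14n) + γ − ln(17n) + O(1/n)
                       = ln(14/17) + γ + O(1/n).
Hence the limit is ln(14/17) + γ.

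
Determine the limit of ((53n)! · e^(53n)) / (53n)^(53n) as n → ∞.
lim = ∞

Stirling: (53n)! ~ sqrt(2π·53n) · (53n/e)^(53n). Hence
  (53n)! · e^(53n) / (53n)^(53n) ~ sqrt(2π·53n) = sqrt(2π·53) · sqrt(n) → ∞.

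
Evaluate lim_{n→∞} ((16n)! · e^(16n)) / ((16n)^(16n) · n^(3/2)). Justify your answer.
lim = 0

Stirling: (16n)! ~ sqrt(2π·16n) · (16n/e)^(16n). Hence
  (16n)! · e^(16n) / (16n)^(16n) ~ sqrt(2π·16n).
Dividing by n^(3/2): sqrt(2π·16n) / n^(3/2) = sqrt(2π·16) · n^((1−3)/2), so the expression behaves like sqrt(2π·16) · n^((1−3)/2) → 0.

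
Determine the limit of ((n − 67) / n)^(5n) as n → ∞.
lim = e^(−335)

Rewrite as (1 − 67/n)^(5n). By the standard limit (1 + x/n)^n → e^x, we have (1 − 67/n)^n → e^(−67), and raising to the 5th power gives e^(−335).
More precisely, ln[(1 − 67/n)^(5n)] = 5n · ln(1 − 67/n) = 5n · (-67/n + O(1/n^2)) = -335 + O(1/n) → -335.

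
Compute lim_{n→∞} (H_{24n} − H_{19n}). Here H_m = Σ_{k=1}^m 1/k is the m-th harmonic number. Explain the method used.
lim = ln(24/19)

Euler-Maclaurin gives H_m = ln m + γ + 1/(2m) + O(1/m^2). The γ and O(1/m) terms cancel in the difference:
  H_{24n} − H_{19n} = ln(24n) − ln(19n) + O(1/n) = ln(24/19) + O(1/n).
Hence the limit is ln(24/19).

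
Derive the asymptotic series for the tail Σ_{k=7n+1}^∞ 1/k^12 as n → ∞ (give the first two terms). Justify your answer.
Σ_{k>7n} 1/k^12 = 1/(11 · (7n)^11) − 1/(2 · (7n)^12) + O(1/(7n)^13)

Compare to the integral: ∫_{7n}^∞ x^(−12) dx = [−x^(−11)/11]_{7n}^∞ = 1/((12−1)·(7n)^11). The Euler-Maclaurin correction adds −f(7n)/2 = −1/(2·(7n)^12). Euler-Maclaurin then gives
  Σ_{k>7n} 1/k^12 = ∫_{7n}^∞ dx/x^12 − 1/(2·(7n)^12) + O(1/(7n)^13).
(Equivalently this is ζ(12) − Σ_{k≤7n} 1/k^12.)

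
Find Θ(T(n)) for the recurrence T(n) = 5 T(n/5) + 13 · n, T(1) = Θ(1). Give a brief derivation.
T(n) = Θ(n log n)

log_5 5 = 1, and f(n) = 13 · n = Θ(n^(log_5 5)). This is Case 2 of the master theorem: T(n) = Θ(f(n) · log n) = Θ(n log n).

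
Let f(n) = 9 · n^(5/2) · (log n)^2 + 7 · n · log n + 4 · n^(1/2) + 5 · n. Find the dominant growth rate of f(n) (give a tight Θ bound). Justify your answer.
f(n) ∈ Θ(n^(5/2) · (log n)^2)

Compare the terms by growth order. For large n, n^a · (log n)^b dominates n^a' · (log n)^b' iff a > a', or (a = a' and b > b'). Ranking the 4 terms shows the dominant one is 9 · n^(5/2) · (log n)^2. Hence f(n) ∈ Θ(n^(5/2) · (log n)^2).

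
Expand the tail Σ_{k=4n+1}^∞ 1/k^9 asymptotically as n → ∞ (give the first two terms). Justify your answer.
Σ_{k>4n} 1/k^9 = 1/(8 · (4n)^8) − 1/(2 · (4n)^9) + O(1/(4n)^10)

Compare to the integral: ∫_{4n}^∞ x^(−9) dx = [−x^(−8)/8]_{4n}^∞ = 1/((9−1)·(4n)^8). The Euler-Maclaurin correction adds −f(4n)/2 = −1/(2·(4n)^9). Euler-Maclaurin then gives
  Σ_{k>4n} 1/k^9 = ∫_{4n}^∞ dx/x^9 − 1/(2·(4n)^9) + O(1/(4n)^10).
(Equivalently this is ζ(9) − Σ_{k≤4n} 1/k^9.)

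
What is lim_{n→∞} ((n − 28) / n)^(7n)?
lim = e^(−196)

Rewrite as (1 − 28/n)^(7n). By the standard limit (1 + x/n)^n → e^x, we have (1 − 28/n)^n → e^(−28), and raising to the 7th power gives e^(−196).
More precisely, ln[(1 − 28/n)^(7n)] = 7n · ln(1 − 28/n) = 7n · (-28/n + O(1/n^2)) = -196 + O(1/n) → -196.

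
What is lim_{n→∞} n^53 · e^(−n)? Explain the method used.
lim = 0

Exponentials with base > 1 dominate every fixed polynomial: for any fixed c, n^c / e^n → 0 as n → ∞ (e.g. by the ratio test, or since e^n grows faster than any power of n). Hence n^53 · e^(−n) = n^53 / e^n → 0.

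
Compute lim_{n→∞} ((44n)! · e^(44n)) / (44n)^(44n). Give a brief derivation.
lim = ∞

Stirling: (44n)! ~ sqrt(2π·44n) · (44n/e)^(44n). Hence
  (44n)! · e^(44n) / (44n)^(44n) ~ sqrt(2π·44n) = sqrt(2π·44) · sqrt(n) → ∞.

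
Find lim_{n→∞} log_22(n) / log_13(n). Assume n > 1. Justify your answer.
lim = ln(13) / ln(22) = log_22(13)

Change of base: log_22(n) = ln n / ln 22 and log_13(n) = ln n / ln 13. The ratio is (ln n / ln 22) · (ln 13 / ln n) = ln 13 / ln 22, a constant independent of n. So the limit is ln 13 / ln 22 = log_22(13).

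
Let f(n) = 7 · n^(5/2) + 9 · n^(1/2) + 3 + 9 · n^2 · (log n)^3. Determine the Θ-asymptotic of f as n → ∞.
f(n) ∈ Θ(n^(5/2))

Compare the terms by growth order. For large n, n^a · (log n)^b dominates n^a' · (log n)^b' iff a > a', or (a = a' and b > b'). Ranking the 4 terms shows the dominant one is 7 · n^(5/2). Hence f(n) ∈ Θ(n^(5/2)).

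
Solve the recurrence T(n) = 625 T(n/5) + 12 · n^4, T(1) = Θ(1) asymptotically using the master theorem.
T(n) = Θ(n^4 log n)

log_5 625 = 4, and f(n) = 12 · n^4 = Θ(n^(log_5 625)). This is Case 2 of the master theorem: T(n) = Θ(f(n) · log n) = Θ(n^4 log n).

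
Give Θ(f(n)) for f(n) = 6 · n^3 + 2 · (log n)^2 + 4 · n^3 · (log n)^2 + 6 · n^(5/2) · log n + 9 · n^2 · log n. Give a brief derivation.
f(n) ∈ Θ(n^3 · (log n)^2)

Compare the terms by growth order. For large n, n^a · (log n)^b dominates n^a' · (log n)^b' iff a > a', or (a = a' and b > b'). Ranking the 5 terms shows the dominant one is 4 · n^3 · (log n)^2. Hence f(n) ∈ Θ(n^3 · (log n)^2).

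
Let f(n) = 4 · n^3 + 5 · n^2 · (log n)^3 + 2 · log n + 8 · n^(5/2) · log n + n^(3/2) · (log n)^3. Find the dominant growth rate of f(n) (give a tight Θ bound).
f(n) ∈ Θ(n^3)

Compare the terms by growth order. For large n, n^a · (log n)^b dominates n^a' · (log n)^b' iff a > a', or (a = a' and b > b'). Ranking the 5 terms shows the dominant one is 4 · n^3. Hence f(n) ∈ Θ(n^3).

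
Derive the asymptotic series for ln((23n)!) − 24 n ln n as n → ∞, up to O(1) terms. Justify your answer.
ln((23n)!) − 24 n ln n = −n ln n + 23(ln 23 − 1) n + (1/2) ln(2π·23n) + O(1/n)

Stirling: ln((23n)!) = 23n ln(23n) − 23n + (1/2) ln(2π·23n) + O(1/n).
Expand 23n ln(23n) = 23n (ln n + ln 23) = 23n ln n + 23n ln 23.
Subtract 24n ln n: leading term is (23 − 24) n ln n = −n ln n. The next term is 23n ln 23 − 23n = 23(ln 23 − 1) n. Then the (1/2) ln(2π·23n) correction.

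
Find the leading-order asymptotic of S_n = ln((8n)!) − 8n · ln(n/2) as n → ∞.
S_n ~ 8n · (ln 16 − 1) + O(ln n)

Stirling: ln((8n)!) = 8n ln(8n) − 8n + O(ln n).
  S_n = 8n ln(8n) − 8n − 8n ln(n/2) + O(ln n)
      = 8n ln(8n) − 8n ln n + 8n ln 2 − 8n + O(ln n)
      = 8n ln 8 + 8n ln 2 − 8n + O(ln n)
      = 8n (ln 16 − 1) + O(ln n).
Numerically ln(16) − 1 ≈ 1.7726.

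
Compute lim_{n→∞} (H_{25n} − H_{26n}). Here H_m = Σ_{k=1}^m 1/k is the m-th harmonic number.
lim = ln(25/26)

Euler-Maclaurin gives H_m = ln m + γ + 1/(2m) + O(1/m^2). The γ and O(1/m) terms cancel in the difference:
  H_{25n} − H_{26n} = ln(25n) − ln(26n) + O(1/n) = ln(25/26) + O(1/n).
Hence the limit is ln(25/26).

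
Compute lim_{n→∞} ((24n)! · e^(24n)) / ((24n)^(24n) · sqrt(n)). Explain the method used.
lim = sqrt(2π·24)

Stirling: (24n)! ~ sqrt(2π·24n) · (24n/e)^(24n). Hence
  (24n)! · e^(24n) / (24n)^(24n) ~ sqrt(2π·24n).
Dividing by sqrt(n): sqrt(2π·24n) / sqrt(n) = sqrt(2π·24) · n^((1−1)/2), so the limit is sqrt(2π·24).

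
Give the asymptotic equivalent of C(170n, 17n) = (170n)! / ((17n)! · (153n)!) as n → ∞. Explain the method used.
C(170n, 17n) ~ (10000000000/387420489)^(17n) · sqrt(5/(9π·17n))

Write N = 17n. Apply Stirling to each factorial:
  (10N)! ~ sqrt(2π·10N) · (10N/e)^(10N),
  N! ~ sqrt(2π N) · (N/e)^N,
  (9N)! ~ sqrt(2π·9N) · (9N/e)^(9N).
The exponential factors combine to (10N)^(10N) / (N^N · (9N)^(9N)) = 10^(10N)/9^(9N) = (10^10/9^9)^N = (10000000000/387420489)^N.
The square-root prefactors combine to sqrt(2π·10N) / (sqrt(2π N)·sqrt(2π·9N)) = sqrt(10 / (2π·9·N)) = sqrt(5/(9π·17n)).
Substituting N = 17n: C(170n, 17n) ~ (10000000000/387420489)^(17n) · sqrt(5/(9π·17n)).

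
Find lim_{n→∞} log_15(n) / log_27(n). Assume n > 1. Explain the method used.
lim = ln(27) / ln(15) = log_15(27)

Change of base: log_15(n) = ln n / ln 15 and log_27(n) = ln n / ln 27. The ratio is (ln n / ln 15) · (ln 27 / ln n) = ln 27 / ln 15, a constant independent of n. So the limit is ln 27 / ln 15 = log_15(27).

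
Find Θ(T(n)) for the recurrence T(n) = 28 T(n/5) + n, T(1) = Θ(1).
T(n) = Θ(n^(log_5 28))

Master theorem: compare f(n) = n to n^(log_5 28) where log_5 28 ≈ 2.070. Since 1 < log_5 28, we have f(n) = O(n^(log_5 28 − ε)) for some ε > 0 — Case 1. Hence T(n) = Θ(n^(log_5 28)).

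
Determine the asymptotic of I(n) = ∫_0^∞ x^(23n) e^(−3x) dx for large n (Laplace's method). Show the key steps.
I(n) ~ (sqrt(2π·23n) / 3) · (23n/(3e))^(23n)

Write the integrand as exp(23n ln x − 3x) and set f(x) = 23n ln x − 3x. Then f'(x) = 23n/x − 3 = 0 at x* = 23n/3, and f''(x*) = −23n/x*^2 = −3^2/(23n). Laplace's method (interior maximum) gives
  I(n) ~ e^(f(x*)) · sqrt(2π / |f''(x*)|)
        = exp(23n ln(23n/3) − 23n) · sqrt(2π · 23n / 3^2)
        = (23n/3)^(23n) e^(−23n) · sqrt(2π·23n) / 3
        = (sqrt(2π·23n) / 3) · (23n/(3e))^(23n).
This matches Γ(23n+1)/3^(23n+1) with Stirling applied to Γ.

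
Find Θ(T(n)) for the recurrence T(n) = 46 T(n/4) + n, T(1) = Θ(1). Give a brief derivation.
T(n) = Θ(n^(log_4 46))

Master theorem: compare f(n) = n to n^(log_4 46) where log_4 46 ≈ 2.762. Since 1 < log_4 46, we have f(n) = O(n^(log_4 46 − ε)) for some ε > 0 — Case 1. Hence T(n) = Θ(n^(log_4 46)).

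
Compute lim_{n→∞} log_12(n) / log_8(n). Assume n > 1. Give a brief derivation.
lim = ln(8) / ln(12) = log_12(8)

Change of base: log_12(n) = ln n / ln 12 and log_8(n) = ln n / ln 8. The ratio is (ln n / ln 12) · (ln 8 / ln n) = ln 8 / ln 12, a constant independent of n. So the limit is ln 8 / ln 12 = log_12(8).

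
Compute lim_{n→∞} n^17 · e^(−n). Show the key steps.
lim = 0

Exponentials with base > 1 dominate every fixed polynomial: for any fixed c, n^c / e^n → 0 as n → ∞ (e.g. by the ratio test, or since e^n grows faster than any power of n). Hence n^17 · e^(−n) = n^17 / e^n → 0.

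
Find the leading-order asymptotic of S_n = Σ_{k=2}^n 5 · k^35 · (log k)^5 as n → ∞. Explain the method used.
S_n ~ 5 · n^36 · (log n)^5 / 36

By integral comparison, S_n = ∫_1^n 5 · x^35 · (log x)^5 dx + O(n^35 · (log n)^5). For the integral, the leading term of ∫_1^n x^35 (log x)^5 dx is n^36/36 · (log n)^5 (by repeated integration by parts; each step lowers the log-exponent and produces a relatively O(1/log n) correction). Hence S_n ~ 5 · n^36 · (log n)^5 / 36.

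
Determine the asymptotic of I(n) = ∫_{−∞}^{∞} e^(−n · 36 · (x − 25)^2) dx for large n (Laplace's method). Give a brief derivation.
I(n) = sqrt(π/(36n))

Here φ(x) = 36 · (x − 25)^2 has its unique minimum at x* = 25 with φ(x*) = 0 and φ''(x*) = 72. Laplace's method gives
  I(n) ~ e^(−n φ(x*)) · sqrt(2π / (n · φ''(x*))) = sqrt(2π / (72n)) = sqrt(π/(36n)).
This is exact: substituting u = (x − 25)·sqrt(36n) gives I(n) = (1/sqrt(36n)) ∫_{−∞}^{∞} e^(−u^2) du = sqrt(π/(36n)).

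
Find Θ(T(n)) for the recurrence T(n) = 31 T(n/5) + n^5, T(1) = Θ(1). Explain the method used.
T(n) = Θ(n^5)

log_5 31 ≈ 2.134. f(n) = n^5 dominates n^(log_5 31) since 5 > 2.134, and the regularity condition a·f(n/b) = 31·(n/5)^5 = (31/3125)·n^5 ≤ c·f(n) holds with c = 31/3125 ≈ 0.00992 < 1. So this is Case 3: T(n) = Θ(f(n)) = Θ(n^5).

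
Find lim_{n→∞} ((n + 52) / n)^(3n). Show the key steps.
lim = e^156

Rewrite as (1 + 52/n)^(3n). By the standard limit (1 + x/n)^n → e^x, we have (1 + 52/n)^n → e^52, and raising to the 3rd power gives e^156.
More precisely, ln[(1 + 52/n)^(3n)] = 3n · ln(1 + 52/n) = 3n · (52/n + O(1/n^2)) = 156 + O(1/n) → 156.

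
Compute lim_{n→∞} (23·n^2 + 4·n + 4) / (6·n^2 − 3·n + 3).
lim = 23/6

For large n the leading n^2 terms dominate both numerator and denominator. Dividing top and bottom by n^2, every other term tends to 0, leaving 23/6.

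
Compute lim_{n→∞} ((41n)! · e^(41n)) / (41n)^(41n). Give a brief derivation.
lim = ∞

Stirling: (41n)! ~ sqrt(2π·41n) · (41n/e)^(41n). Hence
  (41n)! · e^(41n) / (41n)^(41n) ~ sqrt(2π·41n) = sqrt(2π·41) · sqrt(n) → ∞.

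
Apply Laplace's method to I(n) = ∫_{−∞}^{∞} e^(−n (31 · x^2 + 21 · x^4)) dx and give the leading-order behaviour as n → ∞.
I(n) ~ sqrt(π/(31n))

φ(x) = 31 · x^2 + 21 · x^4 has its unique global minimum at x* = 0 (since φ'(x) = 62x + 84x^3 = 0 only at x = 0 for real x with both coefficients positive, and φ → ∞ as |x| → ∞). At x* = 0, φ(0) = 0 and φ''(0) = 62. Laplace's method then gives
  I(n) ~ sqrt(2π / (n · φ''(0))) · e^(−n φ(0)) = sqrt(2π / (62n)) = sqrt(π/(31n)).
The 21 · x^4 term contributes only at subleading order (an O(1/n) relative correction).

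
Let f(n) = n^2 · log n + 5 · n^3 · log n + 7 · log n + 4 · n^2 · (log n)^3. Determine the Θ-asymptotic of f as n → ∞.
f(n) ∈ Θ(n^3 · log n)

Compare the terms by growth order. For large n, n^a · (log n)^b dominates n^a' · (log n)^b' iff a > a', or (a = a' and b > b'). Ranking the 4 terms shows the dominant one is 5 · n^3 · log n. Hence f(n) ∈ Θ(n^3 · log n).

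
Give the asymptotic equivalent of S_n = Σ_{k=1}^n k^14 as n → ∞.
S_n ~ n^15 / 15

By integral comparison (Euler-Maclaurin), Σ_{k=1}^n k^14 = ∫_0^n x^14 dx + O(n^14) = n^15/15 + O(n^14). (Equivalently, Faulhaber's formula gives the same leading term.)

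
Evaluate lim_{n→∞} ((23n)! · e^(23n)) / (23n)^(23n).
lim = ∞

Stirling: (23n)! ~ sqrt(2π·23n) · (23n/e)^(23n). Hence
  (23n)! · e^(23n) / (23n)^(23n) ~ sqrt(2π·23n) = sqrt(2π·23) · sqrt(n) → ∞.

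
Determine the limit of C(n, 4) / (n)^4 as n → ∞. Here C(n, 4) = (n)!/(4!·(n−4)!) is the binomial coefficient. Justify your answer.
lim = 1/4! = 1/24

With N = n → ∞: C(N, 4) / N^4 = [N(N−1)…(N−3)] / (4! · N^4) = (1/4!) · 1 · (1 − 1/n) · (1 − 2/n) · (1 − 3/n). Each factor → 1 as N → ∞, so the limit is 1/4! = 1/24.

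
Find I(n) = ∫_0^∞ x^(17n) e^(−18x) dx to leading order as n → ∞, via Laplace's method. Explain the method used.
I(n) ~ (sqrt(2π·17n) / 18) · (17n/(18e))^(17n)

Write the integrand as exp(17n ln x − 18x) and set f(x) = 17n ln x − 18x. Then f'(x) = 17n/x − 18 = 0 at x* = 17n/18, and f''(x*) = −17n/x*^2 = −18^2/(17n). Laplace's method (interior maximum) gives
  I(n) ~ e^(f(x*)) · sqrt(2π / |f''(x*)|)
        = exp(17n ln(17n/18) − 17n) · sqrt(2π · 17n / 18^2)
        = (17n/18)^(17n) e^(−17n) · sqrt(2π·17n) / 18
        = (sqrt(2π·17n) / 18) · (17n/(18e))^(17n).
This matches Γ(17n+1)/18^(17n+1) with Stirling applied to Γ.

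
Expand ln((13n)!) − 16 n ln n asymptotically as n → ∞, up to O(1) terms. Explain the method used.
ln((13n)!) − 16 n ln n = −3 n ln n + 13(ln 13 − 1) n + (1/2) ln(2π·13n) + O(1/n)

Stirling: ln((13n)!) = 13n ln(13n) − 13n + (1/2) ln(2π·13n) + O(1/n).
Expand 13n ln(13n) = 13n (ln n + ln 13) = 13n ln n + 13n ln 13.
Subtract 16n ln n: leading term is (13 − 16) n ln n = −3 n ln n. The next term is 13n ln 13 − 13n = 13(ln 13 − 1) n. Then the (1/2) ln(2π·13n) correction.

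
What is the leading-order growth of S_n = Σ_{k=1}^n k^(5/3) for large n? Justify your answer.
S_n ~ (3/8) · n^(8/3)

Integral comparison: Σ_{k=1}^n k^(5/3) = ∫_0^n x^(5/3) dx + O(n^(5/3)). The integral is n^(1 + 5/3) / (1 + 5/3) = n^((5+3)/3) / ((5+3)/3) = (3/8) · n^(8/3).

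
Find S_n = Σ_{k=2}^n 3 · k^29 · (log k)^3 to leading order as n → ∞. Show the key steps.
S_n ~ n^30 · (log n)^3 / 10

By integral comparison, S_n = ∫_1^n 3 · x^29 · (log x)^3 dx + O(n^29 · (log n)^3). For the integral, the leading term of ∫_1^n x^29 (log x)^3 dx is n^30/30 · (log n)^3 (by repeated integration by parts; each step lowers the log-exponent and produces a relatively O(1/log n) correction). Hence S_n ~ n^30 · (log n)^3 / 10.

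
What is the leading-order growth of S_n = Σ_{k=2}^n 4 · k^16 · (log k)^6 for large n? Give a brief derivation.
S_n ~ 4 · n^17 · (log n)^6 / 17

By integral comparison, S_n = ∫_1^n 4 · x^16 · (log x)^6 dx + O(n^16 · (log n)^6). For the integral, the leading term of ∫_1^n x^16 (log x)^6 dx is n^17/17 · (log n)^6 (by repeated integration by parts; each step lowers the log-exponent and produces a relatively O(1/log n) correction). Hence S_n ~ 4 · n^17 · (log n)^6 / 17.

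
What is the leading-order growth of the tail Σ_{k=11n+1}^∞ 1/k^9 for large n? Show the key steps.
Σ_{k>11n} 1/k^9 ~ 1/(8 · (11n)^8)

Compare to the integral: ∫_{11n}^∞ x^(−9) dx = [−x^(−8)/8]_{11n}^∞ = 1/((9−1)·(11n)^8). Euler-Maclaurin then gives
  Σ_{k>11n} 1/k^9 = ∫_{11n}^∞ dx/x^9 − 1/(2·(11n)^9) + O(1/(11n)^10).
(Equivalently this is ζ(9) − Σ_{k≤11n} 1/k^9.)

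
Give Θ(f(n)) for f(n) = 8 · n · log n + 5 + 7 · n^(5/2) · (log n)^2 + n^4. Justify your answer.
f(n) ∈ Θ(n^4)

Compare the terms by growth order. For large n, n^a · (log n)^b dominates n^a' · (log n)^b' iff a > a', or (a = a' and b > b'). Ranking the 4 terms shows the dominant one is n^4. Hence f(n) ∈ Θ(n^4).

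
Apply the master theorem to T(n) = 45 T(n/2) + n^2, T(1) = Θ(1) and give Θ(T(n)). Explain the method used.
T(n) = Θ(n^(log_2 45))

Master theorem: compare f(n) = n^2 to n^(log_2 45) where log_2 45 ≈ 5.492. Since 2 < log_2 45, we have f(n) = O(n^(log_2 45 − ε)) for some ε > 0 — Case 1. Hence T(n) = Θ(n^(log_2 45)).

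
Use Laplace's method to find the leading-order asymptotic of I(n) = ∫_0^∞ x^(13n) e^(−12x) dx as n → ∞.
I(n) ~ (sqrt(2π·13n) / 12) · (13n/(12e))^(13n)

Write the integrand as exp(13n ln x − 12x) and set f(x) = 13n ln x − 12x. Then f'(x) = 13n/x − 12 = 0 at x* = 13n/12, and f''(x*) = −13n/x*^2 = −12^2/(13n). Laplace's method (interior maximum) gives
  I(n) ~ e^(f(x*)) · sqrt(2π / |f''(x*)|)
        = exp(13n ln(13n/12) − 13n) · sqrt(2π · 13n / 12^2)
        = (13n/12)^(13n) e^(−13n) · sqrt(2π·13n) / 12
        = (sqrt(2π·13n) / 12) · (13n/(12e))^(13n).
This matches Γ(13n+1)/12^(13n+1) with Stirling applied to Γ.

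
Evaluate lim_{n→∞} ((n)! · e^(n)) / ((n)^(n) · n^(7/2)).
lim = 0

Stirling: (n)! ~ sqrt(2π·n) · (n/e)^(n). Hence
  (n)! · e^(n) / (n)^(n) ~ sqrt(2π·n).
Dividing by n^(7/2): sqrt(2π·n) / n^(7/2) = sqrt(2π) · n^((1−7)/2), so the expression behaves like sqrt(2π) · n^((1−7)/2) → 0.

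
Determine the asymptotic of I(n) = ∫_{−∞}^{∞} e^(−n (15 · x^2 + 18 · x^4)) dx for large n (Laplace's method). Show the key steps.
I(n) ~ sqrt(π/(15n))

φ(x) = 15 · x^2 + 18 · x^4 has its unique global minimum at x* = 0 (since φ'(x) = 30x + 72x^3 = 0 only at x = 0 for real x with both coefficients positive, and φ → ∞ as |x| → ∞). At x* = 0, φ(0) = 0 and φ''(0) = 30. Laplace's method then gives
  I(n) ~ sqrt(2π / (n · φ''(0))) · e^(−n φ(0)) = sqrt(2π / (30n)) = sqrt(π/(15n)).
The 18 · x^4 term contributes only at subleading order (an O(1/n) relative correction).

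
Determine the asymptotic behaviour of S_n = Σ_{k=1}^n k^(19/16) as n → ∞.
S_n ~ (16/35) · n^(35/16)

Integral comparison: Σ_{k=1}^n k^(19/16) = ∫_0^n x^(19/16) dx + O(n^(19/16)). The integral is n^(1 + 19/16) / (1 + 19/16) = n^((19+16)/16) / ((19+16)/16) = (16/35) · n^(35/16).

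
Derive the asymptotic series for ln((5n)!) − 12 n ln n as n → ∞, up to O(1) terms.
ln((5n)!) − 12 n ln n = −7 n ln n + 5(ln 5 − 1) n + (1/2) ln(2π·5n) + O(1/n)

Stirling: ln((5n)!) = 5n ln(5n) − 5n + (1/2) ln(2π·5n) + O(1/n).
Expand 5n ln(5n) = 5n (ln n + ln 5) = 5n ln n + 5n ln 5.
Subtract 12n ln n: leading term is (5 − 12) n ln n = −7 n ln n. The next term is 5n ln 5 − 5n = 5(ln 5 − 1) n. Then the (1/2) ln(2π·5n) correction.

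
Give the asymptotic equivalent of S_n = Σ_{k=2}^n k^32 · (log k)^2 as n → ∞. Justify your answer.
S_n ~ n^33 · (log n)^2 / 33

By integral comparison, S_n = ∫_1^n x^32 · (log x)^2 dx + O(n^32 · (log n)^2). For the integral, the leading term of ∫_1^n x^32 (log x)^2 dx is n^33/33 · (log n)^2 (by repeated integration by parts; each step lowers the log-exponent and produces a relatively O(1/log n) correction). Hence S_n ~ n^33 · (log n)^2 / 33.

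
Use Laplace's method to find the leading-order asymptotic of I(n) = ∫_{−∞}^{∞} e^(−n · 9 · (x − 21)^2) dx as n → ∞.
I(n) = sqrt(π/(9n))

Here φ(x) = 9 · (x − 21)^2 has its unique minimum at x* = 21 with φ(x*) = 0 and φ''(x*) = 18. Laplace's method gives
  I(n) ~ e^(−n φ(x*)) · sqrt(2π / (n · φ''(x*))) = sqrt(2π / (18n)) = sqrt(π/(9n)).
This is exact: substituting u = (x − 21)·sqrt(9n) gives I(n) = (1/sqrt(9n)) ∫_{−∞}^{∞} e^(−u^2) du = sqrt(π/(9n)).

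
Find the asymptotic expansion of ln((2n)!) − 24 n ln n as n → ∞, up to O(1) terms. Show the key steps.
ln((2n)!) − 24 n ln n = −22 n ln n + 2(ln 2 − 1) n + (1/2) ln(2π·2n) + O(1/n)

Stirling: ln((2n)!) = 2n ln(2n) − 2n + (1/2) ln(2π·2n) + O(1/n).
Expand 2n ln(2n) = 2n (ln n + ln 2) = 2n ln n + 2n ln 2.
Subtract 24n ln n: leading term is (2 − 24) n ln n = −22 n ln n. The next term is 2n ln 2 − 2n = 2(ln 2 − 1) n. Then the (1/2) ln(2π·2n) correction.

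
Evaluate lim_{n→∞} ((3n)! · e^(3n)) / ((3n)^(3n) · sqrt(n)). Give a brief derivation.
lim = sqrt(2π·3)

Stirling: (3n)! ~ sqrt(2π·3n) · (3n/e)^(3n). Hence
  (3n)! · e^(3n) / (3n)^(3n) ~ sqrt(2π·3n).
Dividing by sqrt(n): sqrt(2π·3n) / sqrt(n) = sqrt(2π·3) · n^((1−1)/2), so the limit is sqrt(2π·3).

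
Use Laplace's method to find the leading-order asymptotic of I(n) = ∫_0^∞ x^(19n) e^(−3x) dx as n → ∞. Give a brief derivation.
I(n) ~ (sqrt(2π·19n) / 3) · (19n/(3e))^(19n)

Write the integrand as exp(19n ln x − 3x) and set f(x) = 19n ln x − 3x. Then f'(x) = 19n/x − 3 = 0 at x* = 19n/3, and f''(x*) = −19n/x*^2 = −3^2/(19n). Laplace's method (interior maximum) gives
  I(n) ~ e^(f(x*)) · sqrt(2π / |f''(x*)|)
        = exp(19n ln(19n/3) − 19n) · sqrt(2π · 19n / 3^2)
        = (19n/3)^(19n) e^(−19n) · sqrt(2π·19n) / 3
        = (sqrt(2π·19n) / 3) · (19n/(3e))^(19n).
This matches Γ(19n+1)/3^(19n+1) with Stirling applied to Γ.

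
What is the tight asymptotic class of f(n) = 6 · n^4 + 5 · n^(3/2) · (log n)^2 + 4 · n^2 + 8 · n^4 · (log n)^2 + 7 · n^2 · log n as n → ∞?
f(n) ∈ Θ(n^4 · (log n)^2)

Compare the terms by growth order. For large n, n^a · (log n)^b dominates n^a' · (log n)^b' iff a > a', or (a = a' and b > b'). Ranking the 5 terms shows the dominant one is 8 · n^4 · (log n)^2. Hence f(n) ∈ Θ(n^4 · (log n)^2).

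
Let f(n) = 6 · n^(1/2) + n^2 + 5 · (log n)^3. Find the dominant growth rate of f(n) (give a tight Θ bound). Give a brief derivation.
f(n) ∈ Θ(n^2)

Compare the terms by growth order. For large n, n^a · (log n)^b dominates n^a' · (log n)^b' iff a > a', or (a = a' and b > b'). Ranking the 3 terms shows the dominant one is n^2. Hence f(n) ∈ Θ(n^2).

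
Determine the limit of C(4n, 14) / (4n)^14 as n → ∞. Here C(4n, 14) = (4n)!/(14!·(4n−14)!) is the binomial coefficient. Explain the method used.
lim = 1/14! = 1/87178291200

With N = 4n → ∞: C(N, 14) / N^14 = [N(N−1)…(N−13)] / (14! · N^14) = (1/14!) · 1 · (1 − 1/(4n)) · … · (1 − 13/(4n)). Each factor → 1 as N → ∞, so the limit is 1/14! = 1/87178291200.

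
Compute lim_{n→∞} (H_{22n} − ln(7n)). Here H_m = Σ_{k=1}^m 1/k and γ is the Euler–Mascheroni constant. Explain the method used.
lim = ln(22/7) + γ

By Euler-Maclaurin, H_m = ln m + γ + O(1/m). So
  H_{22n} − ln(7n) = ln(22n) + γ − ln(7n) + O(1/n)
                       = ln(22/7) + γ + O(1/n).
Hence the limit is ln(22/7) + γ.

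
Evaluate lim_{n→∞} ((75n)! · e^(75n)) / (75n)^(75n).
lim = ∞

Stirling: (75n)! ~ sqrt(2π·75n) · (75n/e)^(75n). Hence
  (75n)! · e^(75n) / (75n)^(75n) ~ sqrt(2π·75n) = sqrt(2π·75) · sqrt(n) → ∞.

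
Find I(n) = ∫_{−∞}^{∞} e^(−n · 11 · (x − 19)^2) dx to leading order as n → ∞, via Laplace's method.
I(n) = sqrt(π/(11n))

Here φ(x) = 11 · (x − 19)^2 has its unique minimum at x* = 19 with φ(x*) = 0 and φ''(x*) = 22. Laplace's method gives
  I(n) ~ e^(−n φ(x*)) · sqrt(2π / (n · φ''(x*))) = sqrt(2π / (22n)) = sqrt(π/(11n)).
This is exact: substituting u = (x − 19)·sqrt(11n) gives I(n) = (1/sqrt(11n)) ∫_{−∞}^{∞} e^(−u^2) du = sqrt(π/(11n)).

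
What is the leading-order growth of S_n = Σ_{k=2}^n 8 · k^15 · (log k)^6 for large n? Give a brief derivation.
S_n ~ n^16 · (log n)^6 / 2

By integral comparison, S_n = ∫_1^n 8 · x^15 · (log x)^6 dx + O(n^15 · (log n)^6). For the integral, the leading term of ∫_1^n x^15 (log x)^6 dx is n^16/16 · (log n)^6 (by repeated integration by parts; each step lowers the log-exponent and produces a relatively O(1/log n) correction). Hence S_n ~ n^16 · (log n)^6 / 2.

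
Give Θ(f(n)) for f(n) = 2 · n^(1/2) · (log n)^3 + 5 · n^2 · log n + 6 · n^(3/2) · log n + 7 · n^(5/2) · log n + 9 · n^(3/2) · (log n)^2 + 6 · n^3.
f(n) ∈ Θ(n^3)

Compare the terms by growth order. For large n, n^a · (log n)^b dominates n^a' · (log n)^b' iff a > a', or (a = a' and b > b'). Ranking the 6 terms shows the dominant one is 6 · n^3. Hence f(n) ∈ Θ(n^3).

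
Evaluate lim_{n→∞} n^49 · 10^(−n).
lim = 0

Exponentials with base > 1 dominate every fixed polynomial: for any fixed c, n^c / 10^n → 0 as n → ∞ (e.g. by the ratio test, or by writing 10^n = e^(n ln 10) and noting e^(n ln 10) / n^c → ∞). Hence n^49 · 10^(−n) = n^49 / 10^n → 0.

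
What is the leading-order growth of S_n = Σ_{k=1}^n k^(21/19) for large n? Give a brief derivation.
S_n ~ (19/40) · n^(40/19)

Integral comparison: Σ_{k=1}^n k^(21/19) = ∫_0^n x^(21/19) dx + O(n^(21/19)). The integral is n^(1 + 21/19) / (1 + 21/19) = n^((21+19)/19) / ((21+19)/19) = (19/40) · n^(40/19).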